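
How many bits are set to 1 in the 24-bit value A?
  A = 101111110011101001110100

101111110011101001110100
1-bits at positions (from bit 0 = LSB): 2, 4, 5, 6, 9, 11, 12, 13, 16, 17, 18, 19, 20, 21, 23
Count = 15

Answer: 15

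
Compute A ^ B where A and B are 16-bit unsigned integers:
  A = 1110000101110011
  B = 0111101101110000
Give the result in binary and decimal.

Apply ^ to each column (1 where bits differ):
  1110000101110011
^ 0111101101110000
------------------
  1001101000000011

Answer: 1001101000000011 (39427)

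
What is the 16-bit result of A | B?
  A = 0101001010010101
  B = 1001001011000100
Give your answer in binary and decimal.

Apply | to each column (1 where either bit is 1):
  0101001010010101
| 1001001011000100
------------------
  1101001011010101

Answer: 1101001011010101 (53973)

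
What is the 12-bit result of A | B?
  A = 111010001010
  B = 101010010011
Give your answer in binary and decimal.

Apply | to each column (1 where either bit is 1):
  111010001010
| 101010010011
--------------
  111010011011

Answer: 111010011011 (3739)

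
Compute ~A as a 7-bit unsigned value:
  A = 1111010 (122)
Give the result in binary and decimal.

Flip each bit (0->1, 1->0):
  1111010
  0000101

Answer: 0000101 (5)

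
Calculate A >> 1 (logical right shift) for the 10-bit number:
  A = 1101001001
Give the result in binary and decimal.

Logical shift right by 1: drop the bottom 1 bit(s), prepend 1 zero(s) on the left.
  1101001001  ->  keep [110100100], discard [1], prepend 0
= 0110100100

Answer: 0110100100 (420)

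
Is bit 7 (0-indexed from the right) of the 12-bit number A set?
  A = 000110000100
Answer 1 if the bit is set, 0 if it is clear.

Bit 7 is the 8th from the right.
  000110000100
      ^
That bit is 1.

Answer: 1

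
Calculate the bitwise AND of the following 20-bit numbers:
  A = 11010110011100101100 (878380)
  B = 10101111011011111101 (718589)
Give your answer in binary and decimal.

Apply & to each column (1 only where both bits are 1):
  11010110011100101100
& 10101111011011111101
----------------------
  10000110011000101100

Answer: 10000110011000101100 (550444)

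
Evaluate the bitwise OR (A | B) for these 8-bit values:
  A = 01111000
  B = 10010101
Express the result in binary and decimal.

Apply | to each column (1 where either bit is 1):
  01111000
| 10010101
----------
  11111101

Answer: 11111101 (253)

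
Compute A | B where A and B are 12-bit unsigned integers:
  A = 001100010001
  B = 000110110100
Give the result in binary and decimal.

Apply | to each column (1 where either bit is 1):
  001100010001
| 000110110100
--------------
  001110110101

Answer: 001110110101 (949)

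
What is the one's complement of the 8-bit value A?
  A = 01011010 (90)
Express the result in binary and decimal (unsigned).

Flip each bit (0->1, 1->0):
  01011010
  10100101

Answer: 10100101 (165)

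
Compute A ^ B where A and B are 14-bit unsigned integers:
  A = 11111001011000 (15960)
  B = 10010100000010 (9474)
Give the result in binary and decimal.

Apply ^ to each column (1 where bits differ):
  11111001011000
^ 10010100000010
----------------
  01101101011010

Answer: 01101101011010 (7002)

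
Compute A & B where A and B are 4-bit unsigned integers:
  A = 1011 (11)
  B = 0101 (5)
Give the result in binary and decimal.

Apply & to each column (1 only where both bits are 1):
  1011
& 0101
------
  0001

Answer: 0001 (1)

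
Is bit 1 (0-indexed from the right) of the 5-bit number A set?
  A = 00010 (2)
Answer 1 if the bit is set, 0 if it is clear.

Bit 1 is the 2nd from the right.
  00010
     ^
That bit is 1.

Answer: 1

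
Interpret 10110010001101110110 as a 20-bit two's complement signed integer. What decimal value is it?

MSB is 1, so the value is negative. Find the magnitude:
1. Invert bits:  01001101110010001001
2. Add 1:        01001101110010001010  = 318602
3. Apply sign:   -318602

Answer: -318602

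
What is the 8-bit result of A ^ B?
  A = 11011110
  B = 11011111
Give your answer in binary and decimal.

Apply ^ to each column (1 where bits differ):
  11011110
^ 11011111
----------
  00000001

Answer: 00000001 (1)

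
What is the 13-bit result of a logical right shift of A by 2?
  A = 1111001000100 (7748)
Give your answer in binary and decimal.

Logical shift right by 2: drop the bottom 2 bit(s), prepend 2 zero(s) on the left.
  1111001000100  ->  keep [11110010001], discard [00], prepend 00
= 0011110010001

Answer: 0011110010001 (1937)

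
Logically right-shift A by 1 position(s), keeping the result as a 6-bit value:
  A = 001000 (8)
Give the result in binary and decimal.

Logical shift right by 1: drop the bottom 1 bit(s), prepend 1 zero(s) on the left.
  001000  ->  keep [00100], discard [0], prepend 0
= 000100

Answer: 000100 (4)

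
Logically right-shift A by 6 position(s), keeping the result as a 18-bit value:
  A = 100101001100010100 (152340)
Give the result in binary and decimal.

Logical shift right by 6: drop the bottom 6 bit(s), prepend 6 zero(s) on the left.
  100101001100010100  ->  keep [100101001100], discard [010100], prepend 000000
= 000000100101001100

Answer: 000000100101001100 (2380)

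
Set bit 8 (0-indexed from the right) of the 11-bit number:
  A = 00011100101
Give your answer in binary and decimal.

Mask = 1 << 8 = 00100000000
Bit 8 of A is 0, so OR-ing with the mask flips it to 1.
  00011100101
| 00100000000
-------------
  00111100101

Answer: 00111100101 (485)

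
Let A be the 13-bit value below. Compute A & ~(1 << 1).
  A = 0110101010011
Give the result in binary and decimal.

Mask = ~(1 << 1) = 1111111111101
Bit 1 of A is 1, so AND-ing with the mask clears it to 0.
  0110101010011
& 1111111111101
---------------
  0110101010001

Answer: 0110101010001 (3409)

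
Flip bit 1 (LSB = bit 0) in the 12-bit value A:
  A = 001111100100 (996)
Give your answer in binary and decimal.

Mask = 1 << 1 = 000000000010
Bit 1 of A is 0; XOR with the mask flips it to 1.
  001111100100
^ 000000000010
--------------
  001111100110

Answer: 001111100110 (998)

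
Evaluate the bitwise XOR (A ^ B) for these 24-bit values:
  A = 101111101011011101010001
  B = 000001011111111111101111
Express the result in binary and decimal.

Apply ^ to each column (1 where bits differ):
  101111101011011101010001
^ 000001011111111111101111
--------------------------
  101110110100100010111110

Answer: 101110110100100010111110 (12273854)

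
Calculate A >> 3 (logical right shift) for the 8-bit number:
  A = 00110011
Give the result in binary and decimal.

Logical shift right by 3: drop the bottom 3 bit(s), prepend 3 zero(s) on the left.
  00110011  ->  keep [00110], discard [011], prepend 000
= 00000110

Answer: 00000110 (6)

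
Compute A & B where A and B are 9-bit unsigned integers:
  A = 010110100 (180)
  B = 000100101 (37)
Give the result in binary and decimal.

Apply & to each column (1 only where both bits are 1):
  010110100
& 000100101
-----------
  000100100

Answer: 000100100 (36)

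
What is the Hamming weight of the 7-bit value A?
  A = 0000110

0000110
1-bits at positions (from bit 0 = LSB): 1, 2
Count = 2

Answer: 2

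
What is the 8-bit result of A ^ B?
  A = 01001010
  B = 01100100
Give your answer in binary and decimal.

Apply ^ to each column (1 where bits differ):
  01001010
^ 01100100
----------
  00101110

Answer: 00101110 (46)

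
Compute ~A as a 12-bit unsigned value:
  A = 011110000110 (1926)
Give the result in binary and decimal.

Flip each bit (0->1, 1->0):
  011110000110
  100001111001

Answer: 100001111001 (2169)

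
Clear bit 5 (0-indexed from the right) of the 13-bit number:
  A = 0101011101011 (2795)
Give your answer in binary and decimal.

Mask = ~(1 << 5) = 1111111011111
Bit 5 of A is 1, so AND-ing with the mask clears it to 0.
  0101011101011
& 1111111011111
---------------
  0101011001011

Answer: 0101011001011 (2763)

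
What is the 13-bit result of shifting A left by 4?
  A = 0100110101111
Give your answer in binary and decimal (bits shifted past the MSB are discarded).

Shift left by 4: drop the top 4 bit(s), append 4 zero(s) on the right.
  0100110101111  ->  discard [0100], keep [110101111], append 0000
= 1101011110000

Answer: 1101011110000 (6896)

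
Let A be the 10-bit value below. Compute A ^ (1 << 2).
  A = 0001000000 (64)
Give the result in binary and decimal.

Mask = 1 << 2 = 0000000100
Bit 2 of A is 0; XOR with the mask flips it to 1.
  0001000000
^ 0000000100
------------
  0001000100

Answer: 0001000100 (68)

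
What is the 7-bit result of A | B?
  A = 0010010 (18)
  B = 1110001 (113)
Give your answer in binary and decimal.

Apply | to each column (1 where either bit is 1):
  0010010
| 1110001
---------
  1110011

Answer: 1110011 (115)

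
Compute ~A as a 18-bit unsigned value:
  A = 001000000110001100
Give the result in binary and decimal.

Flip each bit (0->1, 1->0):
  001000000110001100
  110111111001110011

Answer: 110111111001110011 (228979)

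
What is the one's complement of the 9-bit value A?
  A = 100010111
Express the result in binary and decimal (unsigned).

Flip each bit (0->1, 1->0):
  100010111
  011101000

Answer: 011101000 (232)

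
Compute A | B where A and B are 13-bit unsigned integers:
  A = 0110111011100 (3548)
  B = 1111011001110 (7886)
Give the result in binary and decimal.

Apply | to each column (1 where either bit is 1):
  0110111011100
| 1111011001110
---------------
  1111111011110

Answer: 1111111011110 (8158)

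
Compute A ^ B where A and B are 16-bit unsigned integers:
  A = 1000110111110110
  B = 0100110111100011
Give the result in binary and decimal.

Apply ^ to each column (1 where bits differ):
  1000110111110110
^ 0100110111100011
------------------
  1100000000010101

Answer: 1100000000010101 (49173)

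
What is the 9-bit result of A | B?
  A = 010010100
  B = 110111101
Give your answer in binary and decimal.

Apply | to each column (1 where either bit is 1):
  010010100
| 110111101
-----------
  110111101

Answer: 110111101 (445)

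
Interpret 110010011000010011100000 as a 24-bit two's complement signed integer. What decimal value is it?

MSB is 1, so the value is negative. Find the magnitude:
1. Invert bits:  001101100111101100011111
2. Add 1:        001101100111101100100000  = 3570464
3. Apply sign:   -3570464

Answer: -3570464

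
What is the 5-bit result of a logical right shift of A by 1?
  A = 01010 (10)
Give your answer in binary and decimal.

Logical shift right by 1: drop the bottom 1 bit(s), prepend 1 zero(s) on the left.
  01010  ->  keep [0101], discard [0], prepend 0
= 00101

Answer: 00101 (5)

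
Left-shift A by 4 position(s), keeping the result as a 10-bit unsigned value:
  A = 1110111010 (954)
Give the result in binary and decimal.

Shift left by 4: drop the top 4 bit(s), append 4 zero(s) on the right.
  1110111010  ->  discard [1110], keep [111010], append 0000
= 1110100000

Answer: 1110100000 (928)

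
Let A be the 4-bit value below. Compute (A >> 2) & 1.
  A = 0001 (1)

Bit 2 is the 3rd from the right.
  0001
   ^
That bit is 0.

Answer: 0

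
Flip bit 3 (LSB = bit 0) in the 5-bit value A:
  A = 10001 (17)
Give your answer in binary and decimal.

Mask = 1 << 3 = 01000
Bit 3 of A is 0; XOR with the mask flips it to 1.
  10001
^ 01000
-------
  11001

Answer: 11001 (25)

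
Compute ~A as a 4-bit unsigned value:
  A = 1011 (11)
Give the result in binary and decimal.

Flip each bit (0->1, 1->0):
  1011
  0100

Answer: 0100 (4)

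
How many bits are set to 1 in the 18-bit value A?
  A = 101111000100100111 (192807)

101111000100100111
1-bits at positions (from bit 0 = LSB): 0, 1, 2, 5, 8, 12, 13, 14, 15, 17
Count = 10

Answer: 10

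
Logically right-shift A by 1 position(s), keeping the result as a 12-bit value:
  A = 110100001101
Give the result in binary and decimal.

Logical shift right by 1: drop the bottom 1 bit(s), prepend 1 zero(s) on the left.
  110100001101  ->  keep [11010000110], discard [1], prepend 0
= 011010000110

Answer: 011010000110 (1670)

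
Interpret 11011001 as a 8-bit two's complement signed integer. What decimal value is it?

MSB is 1, so the value is negative. Find the magnitude:
1. Invert bits:  00100110
2. Add 1:        00100111  = 39
3. Apply sign:   -39

Answer: -39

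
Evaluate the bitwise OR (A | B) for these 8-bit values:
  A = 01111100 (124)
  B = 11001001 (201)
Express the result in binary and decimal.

Apply | to each column (1 where either bit is 1):
  01111100
| 11001001
----------
  11111101

Answer: 11111101 (253)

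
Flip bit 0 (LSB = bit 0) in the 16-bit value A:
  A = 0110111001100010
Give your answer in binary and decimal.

Mask = 1 << 0 = 0000000000000001
Bit 0 of A is 0; XOR with the mask flips it to 1.
  0110111001100010
^ 0000000000000001
------------------
  0110111001100011

Answer: 0110111001100011 (28259)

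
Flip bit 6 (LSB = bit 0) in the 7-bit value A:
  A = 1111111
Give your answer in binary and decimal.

Mask = 1 << 6 = 1000000
Bit 6 of A is 1; XOR with the mask flips it to 0.
  1111111
^ 1000000
---------
  0111111

Answer: 0111111 (63)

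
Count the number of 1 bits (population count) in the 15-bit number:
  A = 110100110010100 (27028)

110100110010100
1-bits at positions (from bit 0 = LSB): 2, 4, 7, 8, 11, 13, 14
Count = 7

Answer: 7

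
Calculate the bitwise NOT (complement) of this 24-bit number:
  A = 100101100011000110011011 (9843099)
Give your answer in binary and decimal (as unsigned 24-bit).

Flip each bit (0->1, 1->0):
  100101100011000110011011
  011010011100111001100100

Answer: 011010011100111001100100 (6934116)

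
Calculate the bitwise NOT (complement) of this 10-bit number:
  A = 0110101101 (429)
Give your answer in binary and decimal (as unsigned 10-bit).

Flip each bit (0->1, 1->0):
  0110101101
  1001010010

Answer: 1001010010 (594)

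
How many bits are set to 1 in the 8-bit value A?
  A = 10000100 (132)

10000100
1-bits at positions (from bit 0 = LSB): 2, 7
Count = 2

Answer: 2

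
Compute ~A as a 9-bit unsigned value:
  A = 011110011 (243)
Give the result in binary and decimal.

Flip each bit (0->1, 1->0):
  011110011
  100001100

Answer: 100001100 (268)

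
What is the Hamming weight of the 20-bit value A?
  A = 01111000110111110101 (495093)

01111000110111110101
1-bits at positions (from bit 0 = LSB): 0, 2, 4, 5, 6, 7, 8, 10, 11, 15, 16, 17, 18
Count = 13

Answer: 13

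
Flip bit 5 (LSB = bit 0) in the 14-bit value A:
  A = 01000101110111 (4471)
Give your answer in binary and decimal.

Mask = 1 << 5 = 00000000100000
Bit 5 of A is 1; XOR with the mask flips it to 0.
  01000101110111
^ 00000000100000
----------------
  01000101010111

Answer: 01000101010111 (4439)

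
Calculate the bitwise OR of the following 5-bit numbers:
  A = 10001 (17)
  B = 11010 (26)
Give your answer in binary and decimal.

Apply | to each column (1 where either bit is 1):
  10001
| 11010
-------
  11011

Answer: 11011 (27)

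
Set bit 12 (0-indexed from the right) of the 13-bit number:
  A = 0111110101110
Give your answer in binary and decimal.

Mask = 1 << 12 = 1000000000000
Bit 12 of A is 0, so OR-ing with the mask flips it to 1.
  0111110101110
| 1000000000000
---------------
  1111110101110

Answer: 1111110101110 (8110)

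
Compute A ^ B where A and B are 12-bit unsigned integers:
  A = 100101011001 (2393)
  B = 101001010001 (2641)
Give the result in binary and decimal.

Apply ^ to each column (1 where bits differ):
  100101011001
^ 101001010001
--------------
  001100001000

Answer: 001100001000 (776)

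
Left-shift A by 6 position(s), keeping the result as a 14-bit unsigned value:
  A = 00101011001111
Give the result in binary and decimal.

Shift left by 6: drop the top 6 bit(s), append 6 zero(s) on the right.
  00101011001111  ->  discard [001010], keep [11001111], append 000000
= 11001111000000

Answer: 11001111000000 (13248)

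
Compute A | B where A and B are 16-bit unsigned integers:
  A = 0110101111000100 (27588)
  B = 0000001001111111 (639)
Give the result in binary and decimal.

Apply | to each column (1 where either bit is 1):
  0110101111000100
| 0000001001111111
------------------
  0110101111111111

Answer: 0110101111111111 (27647)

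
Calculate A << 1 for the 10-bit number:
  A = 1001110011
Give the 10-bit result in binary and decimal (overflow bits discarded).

Shift left by 1: drop the top 1 bit(s), append 1 zero(s) on the right.
  1001110011  ->  discard [1], keep [001110011], append 0
= 0011100110

Answer: 0011100110 (230)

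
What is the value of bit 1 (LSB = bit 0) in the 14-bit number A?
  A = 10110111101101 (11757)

Bit 1 is the 2nd from the right.
  10110111101101
              ^
That bit is 0.

Answer: 0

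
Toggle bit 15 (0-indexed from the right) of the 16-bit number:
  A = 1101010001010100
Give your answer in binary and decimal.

Mask = 1 << 15 = 1000000000000000
Bit 15 of A is 1; XOR with the mask flips it to 0.
  1101010001010100
^ 1000000000000000
------------------
  0101010001010100

Answer: 0101010001010100 (21588)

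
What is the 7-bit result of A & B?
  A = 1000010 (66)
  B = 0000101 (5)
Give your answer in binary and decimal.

Apply & to each column (1 only where both bits are 1):
  1000010
& 0000101
---------
  0000000

Answer: 0000000 (0)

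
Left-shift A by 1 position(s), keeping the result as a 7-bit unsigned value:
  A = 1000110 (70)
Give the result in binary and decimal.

Shift left by 1: drop the top 1 bit(s), append 1 zero(s) on the right.
  1000110  ->  discard [1], keep [000110], append 0
= 0001100

Answer: 0001100 (12)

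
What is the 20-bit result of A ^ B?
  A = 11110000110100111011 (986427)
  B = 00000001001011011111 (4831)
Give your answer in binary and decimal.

Apply ^ to each column (1 where bits differ):
  11110000110100111011
^ 00000001001011011111
----------------------
  11110001111111100100

Answer: 11110001111111100100 (991204)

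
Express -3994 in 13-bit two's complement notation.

1. Binary of +3994:  0111110011010
2. Invert bits:     1000001100101
3. Add 1:           1000001100110

Answer: 1000001100110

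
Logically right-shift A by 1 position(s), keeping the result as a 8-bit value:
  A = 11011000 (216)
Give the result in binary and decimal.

Logical shift right by 1: drop the bottom 1 bit(s), prepend 1 zero(s) on the left.
  11011000  ->  keep [1101100], discard [0], prepend 0
= 01101100

Answer: 01101100 (108)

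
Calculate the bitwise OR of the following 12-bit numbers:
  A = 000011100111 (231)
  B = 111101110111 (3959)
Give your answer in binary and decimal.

Apply | to each column (1 where either bit is 1):
  000011100111
| 111101110111
--------------
  111111110111

Answer: 111111110111 (4087)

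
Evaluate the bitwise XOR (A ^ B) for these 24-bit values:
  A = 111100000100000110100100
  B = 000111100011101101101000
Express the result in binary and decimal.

Apply ^ to each column (1 where bits differ):
  111100000100000110100100
^ 000111100011101101101000
--------------------------
  111011100111101011001100

Answer: 111011100111101011001100 (15629004)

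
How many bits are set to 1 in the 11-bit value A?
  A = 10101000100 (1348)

10101000100
1-bits at positions (from bit 0 = LSB): 2, 6, 8, 10
Count = 4

Answer: 4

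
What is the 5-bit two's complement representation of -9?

1. Binary of +9:  01001
2. Invert bits:     10110
3. Add 1:           10111

Answer: 10111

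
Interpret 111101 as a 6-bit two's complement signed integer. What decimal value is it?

MSB is 1, so the value is negative. Find the magnitude:
1. Invert bits:  000010
2. Add 1:        000011  = 3
3. Apply sign:   -3

Answer: -3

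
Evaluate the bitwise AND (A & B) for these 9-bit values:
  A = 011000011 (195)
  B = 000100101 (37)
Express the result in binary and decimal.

Apply & to each column (1 only where both bits are 1):
  011000011
& 000100101
-----------
  000000001

Answer: 000000001 (1)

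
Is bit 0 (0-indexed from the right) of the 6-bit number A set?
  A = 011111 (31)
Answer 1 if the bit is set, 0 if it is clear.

Bit 0 is the 1st from the right.
  011111
       ^
That bit is 1.

Answer: 1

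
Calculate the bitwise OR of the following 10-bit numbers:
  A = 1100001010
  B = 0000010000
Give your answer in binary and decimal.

Apply | to each column (1 where either bit is 1):
  1100001010
| 0000010000
------------
  1100011010

Answer: 1100011010 (794)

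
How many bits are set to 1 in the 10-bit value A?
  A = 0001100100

0001100100
1-bits at positions (from bit 0 = LSB): 2, 5, 6
Count = 3

Answer: 3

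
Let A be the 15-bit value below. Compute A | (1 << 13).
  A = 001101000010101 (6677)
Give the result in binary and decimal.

Mask = 1 << 13 = 010000000000000
Bit 13 of A is 0, so OR-ing with the mask flips it to 1.
  001101000010101
| 010000000000000
-----------------
  011101000010101

Answer: 011101000010101 (14869)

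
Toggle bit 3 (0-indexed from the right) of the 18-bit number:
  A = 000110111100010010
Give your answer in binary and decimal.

Mask = 1 << 3 = 000000000000001000
Bit 3 of A is 0; XOR with the mask flips it to 1.
  000110111100010010
^ 000000000000001000
--------------------
  000110111100011010

Answer: 000110111100011010 (28442)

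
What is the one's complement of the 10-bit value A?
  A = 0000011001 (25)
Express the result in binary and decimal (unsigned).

Flip each bit (0->1, 1->0):
  0000011001
  1111100110

Answer: 1111100110 (998)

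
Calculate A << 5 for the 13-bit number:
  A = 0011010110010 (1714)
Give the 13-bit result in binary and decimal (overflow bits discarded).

Shift left by 5: drop the top 5 bit(s), append 5 zero(s) on the right.
  0011010110010  ->  discard [00110], keep [10110010], append 00000
= 1011001000000

Answer: 1011001000000 (5696)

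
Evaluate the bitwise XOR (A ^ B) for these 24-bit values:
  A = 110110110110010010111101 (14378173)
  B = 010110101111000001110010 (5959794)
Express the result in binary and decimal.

Apply ^ to each column (1 where bits differ):
  110110110110010010111101
^ 010110101111000001110010
--------------------------
  100000011001010011001111

Answer: 100000011001010011001111 (8492239)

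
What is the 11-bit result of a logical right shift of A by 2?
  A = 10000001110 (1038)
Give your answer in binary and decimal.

Logical shift right by 2: drop the bottom 2 bit(s), prepend 2 zero(s) on the left.
  10000001110  ->  keep [100000011], discard [10], prepend 00
= 00100000011

Answer: 00100000011 (259)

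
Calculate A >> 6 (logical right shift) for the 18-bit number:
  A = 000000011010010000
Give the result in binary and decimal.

Logical shift right by 6: drop the bottom 6 bit(s), prepend 6 zero(s) on the left.
  000000011010010000  ->  keep [000000011010], discard [010000], prepend 000000
= 000000000000011010

Answer: 000000000000011010 (26)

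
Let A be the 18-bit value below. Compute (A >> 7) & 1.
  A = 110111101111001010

Bit 7 is the 8th from the right.
  110111101111001010
            ^
That bit is 1.

Answer: 1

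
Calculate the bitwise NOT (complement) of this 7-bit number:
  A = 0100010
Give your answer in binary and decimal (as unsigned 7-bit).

Flip each bit (0->1, 1->0):
  0100010
  1011101

Answer: 1011101 (93)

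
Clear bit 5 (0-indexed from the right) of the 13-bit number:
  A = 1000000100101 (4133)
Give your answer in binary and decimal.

Mask = ~(1 << 5) = 1111111011111
Bit 5 of A is 1, so AND-ing with the mask clears it to 0.
  1000000100101
& 1111111011111
---------------
  1000000000101

Answer: 1000000000101 (4101)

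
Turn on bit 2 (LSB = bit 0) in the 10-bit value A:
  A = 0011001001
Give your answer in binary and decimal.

Mask = 1 << 2 = 0000000100
Bit 2 of A is 0, so OR-ing with the mask flips it to 1.
  0011001001
| 0000000100
------------
  0011001101

Answer: 0011001101 (205)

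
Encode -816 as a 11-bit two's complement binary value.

1. Binary of +816:  01100110000
2. Invert bits:     10011001111
3. Add 1:           10011010000

Answer: 10011010000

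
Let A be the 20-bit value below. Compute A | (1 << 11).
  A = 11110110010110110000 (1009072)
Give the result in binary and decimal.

Mask = 1 << 11 = 00000000100000000000
Bit 11 of A is 0, so OR-ing with the mask flips it to 1.
  11110110010110110000
| 00000000100000000000
----------------------
  11110110110110110000

Answer: 11110110110110110000 (1011120)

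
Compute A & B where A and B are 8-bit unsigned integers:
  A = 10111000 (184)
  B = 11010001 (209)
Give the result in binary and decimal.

Apply & to each column (1 only where both bits are 1):
  10111000
& 11010001
----------
  10010000

Answer: 10010000 (144)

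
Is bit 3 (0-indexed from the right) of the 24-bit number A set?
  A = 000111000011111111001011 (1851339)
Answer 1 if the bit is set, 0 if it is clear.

Bit 3 is the 4th from the right.
  000111000011111111001011
                      ^
That bit is 1.

Answer: 1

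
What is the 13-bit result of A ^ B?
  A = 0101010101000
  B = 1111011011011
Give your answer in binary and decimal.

Apply ^ to each column (1 where bits differ):
  0101010101000
^ 1111011011011
---------------
  1010001110011

Answer: 1010001110011 (5235)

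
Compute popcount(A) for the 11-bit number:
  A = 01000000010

01000000010
1-bits at positions (from bit 0 = LSB): 1, 9
Count = 2

Answer: 2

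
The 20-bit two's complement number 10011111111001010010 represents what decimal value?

MSB is 1, so the value is negative. Find the magnitude:
1. Invert bits:  01100000000110101101
2. Add 1:        01100000000110101110  = 393646
3. Apply sign:   -393646

Answer: -393646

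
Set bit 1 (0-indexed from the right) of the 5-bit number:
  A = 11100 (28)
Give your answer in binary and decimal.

Mask = 1 << 1 = 00010
Bit 1 of A is 0, so OR-ing with the mask flips it to 1.
  11100
| 00010
-------
  11110

Answer: 11110 (30)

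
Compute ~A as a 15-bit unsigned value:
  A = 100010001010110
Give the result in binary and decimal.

Flip each bit (0->1, 1->0):
  100010001010110
  011101110101001

Answer: 011101110101001 (15273)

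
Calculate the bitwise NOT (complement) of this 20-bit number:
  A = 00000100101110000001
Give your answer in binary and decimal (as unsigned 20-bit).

Flip each bit (0->1, 1->0):
  00000100101110000001
  11111011010001111110

Answer: 11111011010001111110 (1029246)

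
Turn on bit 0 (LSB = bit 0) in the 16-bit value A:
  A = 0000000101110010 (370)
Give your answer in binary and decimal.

Mask = 1 << 0 = 0000000000000001
Bit 0 of A is 0, so OR-ing with the mask flips it to 1.
  0000000101110010
| 0000000000000001
------------------
  0000000101110011

Answer: 0000000101110011 (371)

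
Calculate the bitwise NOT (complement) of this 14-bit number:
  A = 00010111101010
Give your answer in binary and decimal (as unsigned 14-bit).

Flip each bit (0->1, 1->0):
  00010111101010
  11101000010101

Answer: 11101000010101 (14869)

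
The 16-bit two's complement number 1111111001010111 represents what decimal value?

MSB is 1, so the value is negative. Find the magnitude:
1. Invert bits:  0000000110101000
2. Add 1:        0000000110101001  = 425
3. Apply sign:   -425

Answer: -425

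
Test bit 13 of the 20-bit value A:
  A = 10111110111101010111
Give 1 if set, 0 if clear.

Bit 13 is the 14th from the right.
  10111110111101010111
        ^
That bit is 1.

Answer: 1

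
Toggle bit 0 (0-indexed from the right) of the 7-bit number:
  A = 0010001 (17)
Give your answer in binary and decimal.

Mask = 1 << 0 = 0000001
Bit 0 of A is 1; XOR with the mask flips it to 0.
  0010001
^ 0000001
---------
  0010000

Answer: 0010000 (16)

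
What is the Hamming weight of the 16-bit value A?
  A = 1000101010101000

1000101010101000
1-bits at positions (from bit 0 = LSB): 3, 5, 7, 9, 11, 15
Count = 6

Answer: 6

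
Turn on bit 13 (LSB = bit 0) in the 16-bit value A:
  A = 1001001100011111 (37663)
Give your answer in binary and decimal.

Mask = 1 << 13 = 0010000000000000
Bit 13 of A is 0, so OR-ing with the mask flips it to 1.
  1001001100011111
| 0010000000000000
------------------
  1011001100011111

Answer: 1011001100011111 (45855)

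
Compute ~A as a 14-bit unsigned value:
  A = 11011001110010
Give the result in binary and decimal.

Flip each bit (0->1, 1->0):
  11011001110010
  00100110001101

Answer: 00100110001101 (2445)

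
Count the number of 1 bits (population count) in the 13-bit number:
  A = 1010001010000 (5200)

1010001010000
1-bits at positions (from bit 0 = LSB): 4, 6, 10, 12
Count = 4

Answer: 4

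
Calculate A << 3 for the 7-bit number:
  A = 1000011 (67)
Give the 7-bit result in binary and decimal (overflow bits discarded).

Shift left by 3: drop the top 3 bit(s), append 3 zero(s) on the right.
  1000011  ->  discard [100], keep [0011], append 000
= 0011000

Answer: 0011000 (24)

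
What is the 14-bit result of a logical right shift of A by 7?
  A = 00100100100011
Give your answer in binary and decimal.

Logical shift right by 7: drop the bottom 7 bit(s), prepend 7 zero(s) on the left.
  00100100100011  ->  keep [0010010], discard [0100011], prepend 0000000
= 00000000010010

Answer: 00000000010010 (18)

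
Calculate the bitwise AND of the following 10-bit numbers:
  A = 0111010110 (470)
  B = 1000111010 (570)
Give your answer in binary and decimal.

Apply & to each column (1 only where both bits are 1):
  0111010110
& 1000111010
------------
  0000010010

Answer: 0000010010 (18)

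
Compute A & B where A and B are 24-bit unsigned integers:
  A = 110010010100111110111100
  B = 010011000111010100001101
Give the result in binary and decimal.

Apply & to each column (1 only where both bits are 1):
  110010010100111110111100
& 010011000111010100001101
--------------------------
  010010000100010100001100

Answer: 010010000100010100001100 (4736268)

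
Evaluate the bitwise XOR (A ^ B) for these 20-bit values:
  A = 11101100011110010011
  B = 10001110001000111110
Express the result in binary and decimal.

Apply ^ to each column (1 where bits differ):
  11101100011110010011
^ 10001110001000111110
----------------------
  01100010010110101101

Answer: 01100010010110101101 (402861)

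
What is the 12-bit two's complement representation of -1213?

1. Binary of +1213:  010010111101
2. Invert bits:     101101000010
3. Add 1:           101101000011

Answer: 101101000011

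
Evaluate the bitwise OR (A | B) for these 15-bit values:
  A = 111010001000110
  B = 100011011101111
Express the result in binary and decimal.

Apply | to each column (1 where either bit is 1):
  111010001000110
| 100011011101111
-----------------
  111011011101111

Answer: 111011011101111 (30447)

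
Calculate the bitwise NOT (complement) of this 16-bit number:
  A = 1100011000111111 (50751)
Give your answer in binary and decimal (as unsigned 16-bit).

Flip each bit (0->1, 1->0):
  1100011000111111
  0011100111000000

Answer: 0011100111000000 (14784)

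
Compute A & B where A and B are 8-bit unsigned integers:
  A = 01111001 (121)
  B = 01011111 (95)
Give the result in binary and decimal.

Apply & to each column (1 only where both bits are 1):
  01111001
& 01011111
----------
  01011001

Answer: 01011001 (89)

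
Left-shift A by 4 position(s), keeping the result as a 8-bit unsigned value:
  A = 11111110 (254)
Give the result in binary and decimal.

Shift left by 4: drop the top 4 bit(s), append 4 zero(s) on the right.
  11111110  ->  discard [1111], keep [1110], append 0000
= 11100000

Answer: 11100000 (224)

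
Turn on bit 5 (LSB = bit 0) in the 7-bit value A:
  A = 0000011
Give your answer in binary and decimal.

Mask = 1 << 5 = 0100000
Bit 5 of A is 0, so OR-ing with the mask flips it to 1.
  0000011
| 0100000
---------
  0100011

Answer: 0100011 (35)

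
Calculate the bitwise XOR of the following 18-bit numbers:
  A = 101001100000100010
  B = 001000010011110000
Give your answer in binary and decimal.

Apply ^ to each column (1 where bits differ):
  101001100000100010
^ 001000010011110000
--------------------
  100001110011010010

Answer: 100001110011010010 (138450)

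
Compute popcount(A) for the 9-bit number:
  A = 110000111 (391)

110000111
1-bits at positions (from bit 0 = LSB): 0, 1, 2, 7, 8
Count = 5

Answer: 5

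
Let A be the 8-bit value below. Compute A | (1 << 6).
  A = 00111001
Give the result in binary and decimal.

Mask = 1 << 6 = 01000000
Bit 6 of A is 0, so OR-ing with the mask flips it to 1.
  00111001
| 01000000
----------
  01111001

Answer: 01111001 (121)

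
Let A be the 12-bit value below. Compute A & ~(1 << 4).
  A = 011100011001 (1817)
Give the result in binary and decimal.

Mask = ~(1 << 4) = 111111101111
Bit 4 of A is 1, so AND-ing with the mask clears it to 0.
  011100011001
& 111111101111
--------------
  011100001001

Answer: 011100001001 (1801)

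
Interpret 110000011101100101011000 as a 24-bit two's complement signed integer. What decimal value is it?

MSB is 1, so the value is negative. Find the magnitude:
1. Invert bits:  001111100010011010100111
2. Add 1:        001111100010011010101000  = 4073128
3. Apply sign:   -4073128

Answer: -4073128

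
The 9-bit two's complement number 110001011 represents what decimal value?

MSB is 1, so the value is negative. Find the magnitude:
1. Invert bits:  001110100
2. Add 1:        001110101  = 117
3. Apply sign:   -117

Answer: -117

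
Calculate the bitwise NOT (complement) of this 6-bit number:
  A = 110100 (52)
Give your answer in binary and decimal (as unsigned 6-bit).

Flip each bit (0->1, 1->0):
  110100
  001011

Answer: 001011 (11)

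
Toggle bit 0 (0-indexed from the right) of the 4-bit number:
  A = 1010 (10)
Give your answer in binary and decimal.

Mask = 1 << 0 = 0001
Bit 0 of A is 0; XOR with the mask flips it to 1.
  1010
^ 0001
------
  1011

Answer: 1011 (11)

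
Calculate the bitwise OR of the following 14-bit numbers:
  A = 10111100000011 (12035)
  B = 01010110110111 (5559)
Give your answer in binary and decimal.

Apply | to each column (1 where either bit is 1):
  10111100000011
| 01010110110111
----------------
  11111110110111

Answer: 11111110110111 (16311)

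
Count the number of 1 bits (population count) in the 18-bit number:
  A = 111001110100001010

111001110100001010
1-bits at positions (from bit 0 = LSB): 1, 3, 8, 10, 11, 12, 15, 16, 17
Count = 9

Answer: 9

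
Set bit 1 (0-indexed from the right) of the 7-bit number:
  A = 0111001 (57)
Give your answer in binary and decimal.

Mask = 1 << 1 = 0000010
Bit 1 of A is 0, so OR-ing with the mask flips it to 1.
  0111001
| 0000010
---------
  0111011

Answer: 0111011 (59)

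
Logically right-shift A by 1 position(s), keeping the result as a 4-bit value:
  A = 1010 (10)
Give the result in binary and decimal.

Logical shift right by 1: drop the bottom 1 bit(s), prepend 1 zero(s) on the left.
  1010  ->  keep [101], discard [0], prepend 0
= 0101

Answer: 0101 (5)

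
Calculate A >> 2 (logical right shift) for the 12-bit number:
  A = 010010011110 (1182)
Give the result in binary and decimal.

Logical shift right by 2: drop the bottom 2 bit(s), prepend 2 zero(s) on the left.
  010010011110  ->  keep [0100100111], discard [10], prepend 00
= 000100100111

Answer: 000100100111 (295)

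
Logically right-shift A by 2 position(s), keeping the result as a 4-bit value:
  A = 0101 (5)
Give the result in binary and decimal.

Logical shift right by 2: drop the bottom 2 bit(s), prepend 2 zero(s) on the left.
  0101  ->  keep [01], discard [01], prepend 00
= 0001

Answer: 0001 (1)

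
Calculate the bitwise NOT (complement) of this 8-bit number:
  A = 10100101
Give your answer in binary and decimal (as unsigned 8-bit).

Flip each bit (0->1, 1->0):
  10100101
  01011010

Answer: 01011010 (90)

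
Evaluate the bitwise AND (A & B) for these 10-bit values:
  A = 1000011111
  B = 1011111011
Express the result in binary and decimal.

Apply & to each column (1 only where both bits are 1):
  1000011111
& 1011111011
------------
  1000011011

Answer: 1000011011 (539)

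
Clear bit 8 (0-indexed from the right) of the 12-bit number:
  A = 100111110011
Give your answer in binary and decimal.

Mask = ~(1 << 8) = 111011111111
Bit 8 of A is 1, so AND-ing with the mask clears it to 0.
  100111110011
& 111011111111
--------------
  100011110011

Answer: 100011110011 (2291)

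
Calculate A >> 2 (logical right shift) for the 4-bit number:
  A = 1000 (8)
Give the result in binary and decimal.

Logical shift right by 2: drop the bottom 2 bit(s), prepend 2 zero(s) on the left.
  1000  ->  keep [10], discard [00], prepend 00
= 0010

Answer: 0010 (2)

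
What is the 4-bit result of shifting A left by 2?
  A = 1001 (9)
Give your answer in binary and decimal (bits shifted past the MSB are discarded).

Shift left by 2: drop the top 2 bit(s), append 2 zero(s) on the right.
  1001  ->  discard [10], keep [01], append 00
= 0100

Answer: 0100 (4)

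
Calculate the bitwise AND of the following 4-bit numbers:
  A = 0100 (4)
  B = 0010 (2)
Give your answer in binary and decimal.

Apply & to each column (1 only where both bits are 1):
  0100
& 0010
------
  0000

Answer: 0000 (0)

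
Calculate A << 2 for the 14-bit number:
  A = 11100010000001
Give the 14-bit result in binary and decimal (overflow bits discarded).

Shift left by 2: drop the top 2 bit(s), append 2 zero(s) on the right.
  11100010000001  ->  discard [11], keep [100010000001], append 00
= 10001000000100

Answer: 10001000000100 (8708)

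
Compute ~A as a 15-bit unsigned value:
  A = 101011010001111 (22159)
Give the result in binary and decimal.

Flip each bit (0->1, 1->0):
  101011010001111
  010100101110000

Answer: 010100101110000 (10608)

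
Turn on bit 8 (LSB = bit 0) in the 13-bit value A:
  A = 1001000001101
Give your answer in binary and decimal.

Mask = 1 << 8 = 0000100000000
Bit 8 of A is 0, so OR-ing with the mask flips it to 1.
  1001000001101
| 0000100000000
---------------
  1001100001101

Answer: 1001100001101 (4877)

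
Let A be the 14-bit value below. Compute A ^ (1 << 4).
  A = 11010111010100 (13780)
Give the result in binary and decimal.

Mask = 1 << 4 = 00000000010000
Bit 4 of A is 1; XOR with the mask flips it to 0.
  11010111010100
^ 00000000010000
----------------
  11010111000100

Answer: 11010111000100 (13764)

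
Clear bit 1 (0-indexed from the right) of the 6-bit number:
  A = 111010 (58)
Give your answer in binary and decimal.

Mask = ~(1 << 1) = 111101
Bit 1 of A is 1, so AND-ing with the mask clears it to 0.
  111010
& 111101
--------
  111000

Answer: 111000 (56)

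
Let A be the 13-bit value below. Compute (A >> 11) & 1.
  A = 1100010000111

Bit 11 is the 12th from the right.
  1100010000111
   ^
That bit is 1.

Answer: 1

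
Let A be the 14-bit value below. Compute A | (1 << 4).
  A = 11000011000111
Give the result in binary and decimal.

Mask = 1 << 4 = 00000000010000
Bit 4 of A is 0, so OR-ing with the mask flips it to 1.
  11000011000111
| 00000000010000
----------------
  11000011010111

Answer: 11000011010111 (12503)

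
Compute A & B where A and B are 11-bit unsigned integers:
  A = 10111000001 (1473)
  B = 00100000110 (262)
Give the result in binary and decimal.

Apply & to each column (1 only where both bits are 1):
  10111000001
& 00100000110
-------------
  00100000000

Answer: 00100000000 (256)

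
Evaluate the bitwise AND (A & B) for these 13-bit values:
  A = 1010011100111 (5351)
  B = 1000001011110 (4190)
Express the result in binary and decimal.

Apply & to each column (1 only where both bits are 1):
  1010011100111
& 1000001011110
---------------
  1000001000110

Answer: 1000001000110 (4166)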